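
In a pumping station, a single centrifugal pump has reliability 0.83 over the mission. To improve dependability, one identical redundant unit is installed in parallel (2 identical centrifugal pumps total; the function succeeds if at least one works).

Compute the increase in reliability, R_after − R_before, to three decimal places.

R_before = 0.83
R_after = 1 − (1 − 0.83)^2 = 0.971
ΔR = 0.971 − 0.83 = 0.141

0.141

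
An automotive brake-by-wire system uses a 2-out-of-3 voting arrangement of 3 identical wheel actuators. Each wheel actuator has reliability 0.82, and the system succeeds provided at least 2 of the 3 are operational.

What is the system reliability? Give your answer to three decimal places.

R = Σ_{i=2}^{3} C(3,i) p^i (1−p)^{3−i} with p = 0.82
C(3,2)·0.82^2·0.18^1 = 0.36310
C(3,3)·0.82^3·0.18^0 = 0.55137
Sum = 0.914

0.914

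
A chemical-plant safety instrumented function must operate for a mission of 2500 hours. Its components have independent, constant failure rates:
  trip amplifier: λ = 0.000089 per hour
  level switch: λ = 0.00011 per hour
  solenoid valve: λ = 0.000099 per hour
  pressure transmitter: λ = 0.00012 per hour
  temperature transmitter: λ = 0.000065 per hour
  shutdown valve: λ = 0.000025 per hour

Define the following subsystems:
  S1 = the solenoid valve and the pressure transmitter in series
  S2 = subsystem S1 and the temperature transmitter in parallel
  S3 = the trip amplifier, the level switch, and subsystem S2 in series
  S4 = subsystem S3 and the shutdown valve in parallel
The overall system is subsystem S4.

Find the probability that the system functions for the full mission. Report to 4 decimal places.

0.9739

R(trip amplifier) = exp(−0.000089 × 2500) = 0.800515
R(level switch) = exp(−0.00011 × 2500) = 0.759572
R(solenoid valve) = exp(−0.000099 × 2500) = 0.780750
R(pressure transmitter) = exp(−0.00012 × 2500) = 0.740818
R(temperature transmitter) = exp(−0.000065 × 2500) = 0.850016
R(shutdown valve) = exp(−0.000025 × 2500) = 0.939413
Series (solenoid valve and pressure transmitter): 0.780750 × 0.740818 = 0.578394
Parallel ([0.578394] and temperature transmitter): 1 − (1 − 0.578394)(1 − 0.850016) = 0.936766
Series (trip amplifier, level switch, and [0.936766]): 0.800515 × 0.759572 × 0.936766 = 0.569599
Parallel ([0.569599] and shutdown valve): 1 − (1 − 0.569599)(1 − 0.939413) = 0.9739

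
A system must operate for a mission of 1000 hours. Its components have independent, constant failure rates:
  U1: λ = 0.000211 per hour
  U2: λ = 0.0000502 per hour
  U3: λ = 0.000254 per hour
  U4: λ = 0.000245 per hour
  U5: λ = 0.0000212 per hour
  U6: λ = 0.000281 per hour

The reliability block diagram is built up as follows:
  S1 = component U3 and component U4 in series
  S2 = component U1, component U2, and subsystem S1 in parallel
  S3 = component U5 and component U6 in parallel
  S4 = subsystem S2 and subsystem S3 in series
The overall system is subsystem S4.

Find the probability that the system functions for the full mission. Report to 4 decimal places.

0.9912

R(U1) = exp(−0.000211 × 1000) = 0.809774
R(U2) = exp(−0.0000502 × 1000) = 0.951039
R(U3) = exp(−0.000254 × 1000) = 0.775692
R(U4) = exp(−0.000245 × 1000) = 0.782705
R(U5) = exp(−0.0000212 × 1000) = 0.979023
R(U6) = exp(−0.000281 × 1000) = 0.755028
Series (U3 and U4): 0.775692 × 0.782705 = 0.607138
Parallel (U1, U2, and [0.607138]): 1 − (1 − 0.809774)(1 − 0.951039)(1 − 0.607138) = 0.996341
Parallel (U5 and U6): 1 − (1 − 0.979023)(1 − 0.755028) = 0.994861
Series ([0.996341] and [0.994861]): 0.996341 × 0.994861 = 0.9912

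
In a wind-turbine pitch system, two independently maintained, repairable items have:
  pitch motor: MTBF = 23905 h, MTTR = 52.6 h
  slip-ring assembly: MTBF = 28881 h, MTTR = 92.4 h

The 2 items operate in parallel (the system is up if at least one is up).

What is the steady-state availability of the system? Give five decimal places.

A(pitch motor) = MTBF/(MTBF+MTTR) = 23905/(23905+52.6) = 0.997804
A(slip-ring assembly) = MTBF/(MTBF+MTTR) = 28881/(28881+92.4) = 0.996811
Parallel availability: 1 − (1 − 0.997804)(1 − 0.996811) = 0.99999

0.99999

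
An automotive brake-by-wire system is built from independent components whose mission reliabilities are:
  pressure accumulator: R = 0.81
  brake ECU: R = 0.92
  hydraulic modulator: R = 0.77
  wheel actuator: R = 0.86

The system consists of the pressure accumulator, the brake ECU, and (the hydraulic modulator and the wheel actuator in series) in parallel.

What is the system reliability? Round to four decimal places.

Series (hydraulic modulator and wheel actuator): 0.770000 × 0.860000 = 0.662200
Parallel (pressure accumulator, brake ECU, and [0.662200]): 1 − (1 − 0.810000)(1 − 0.920000)(1 − 0.662200) = 0.9949

0.9949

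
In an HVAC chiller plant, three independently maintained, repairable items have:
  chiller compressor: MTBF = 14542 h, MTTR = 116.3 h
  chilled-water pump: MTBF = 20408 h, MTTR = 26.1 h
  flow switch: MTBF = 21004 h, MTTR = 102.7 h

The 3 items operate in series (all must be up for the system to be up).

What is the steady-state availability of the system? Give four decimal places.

A(chiller compressor) = MTBF/(MTBF+MTTR) = 14542/(14542+116.3) = 0.992066
A(chilled-water pump) = MTBF/(MTBF+MTTR) = 20408/(20408+26.1) = 0.998723
A(flow switch) = MTBF/(MTBF+MTTR) = 21004/(21004+102.7) = 0.995134
Series availability: 0.992066 × 0.998723 × 0.995134 = 0.9860

0.9860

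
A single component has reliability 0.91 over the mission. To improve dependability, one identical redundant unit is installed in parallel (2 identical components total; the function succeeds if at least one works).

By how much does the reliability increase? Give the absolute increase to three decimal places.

0.082

R_before = 0.91
R_after = 1 − (1 − 0.91)^2 = 0.992
ΔR = 0.992 − 0.91 = 0.082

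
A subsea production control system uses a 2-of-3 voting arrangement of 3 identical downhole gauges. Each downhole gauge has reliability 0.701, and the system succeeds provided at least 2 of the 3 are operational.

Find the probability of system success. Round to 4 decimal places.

0.7853

R = Σ_{i=2}^{3} C(3,i) p^i (1−p)^{3−i} with p = 0.701
C(3,2)·0.701^2·0.299^1 = 0.440787
C(3,3)·0.701^3·0.299^0 = 0.344472
Sum = 0.7853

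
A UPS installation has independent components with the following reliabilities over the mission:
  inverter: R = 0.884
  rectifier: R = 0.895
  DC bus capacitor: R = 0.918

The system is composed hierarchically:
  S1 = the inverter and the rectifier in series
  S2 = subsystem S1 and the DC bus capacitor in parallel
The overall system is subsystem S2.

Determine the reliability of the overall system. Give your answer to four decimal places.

0.9829

Series (inverter and rectifier): 0.884000 × 0.895000 = 0.791180
Parallel ([0.791180] and DC bus capacitor): 1 − (1 − 0.791180)(1 − 0.918000) = 0.9829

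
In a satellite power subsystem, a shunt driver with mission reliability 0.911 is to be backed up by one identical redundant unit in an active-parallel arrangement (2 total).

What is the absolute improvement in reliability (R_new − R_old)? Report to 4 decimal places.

0.0811

R_before = 0.911
R_after = 1 − (1 − 0.911)^2 = 0.9921
ΔR = 0.9921 − 0.911 = 0.0811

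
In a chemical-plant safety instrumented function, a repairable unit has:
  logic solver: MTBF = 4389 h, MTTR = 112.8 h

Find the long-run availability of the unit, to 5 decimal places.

0.97494

A(logic solver) = MTBF/(MTBF+MTTR) = 4389/(4389+112.8) = 0.97494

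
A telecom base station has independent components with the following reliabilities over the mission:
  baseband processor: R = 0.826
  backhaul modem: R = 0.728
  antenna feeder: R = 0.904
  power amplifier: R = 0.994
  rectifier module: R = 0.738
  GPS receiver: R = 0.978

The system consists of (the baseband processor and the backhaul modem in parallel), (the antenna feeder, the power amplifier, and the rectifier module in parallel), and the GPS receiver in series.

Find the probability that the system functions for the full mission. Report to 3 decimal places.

0.932

Parallel (baseband processor and backhaul modem): 1 − (1 − 0.82600)(1 − 0.72800) = 0.95267
Parallel (antenna feeder, power amplifier, and rectifier module): 1 − (1 − 0.90400)(1 − 0.99400)(1 − 0.73800) = 0.99985
Series ([0.95267], [0.99985], and GPS receiver): 0.95267 × 0.99985 × 0.97800 = 0.932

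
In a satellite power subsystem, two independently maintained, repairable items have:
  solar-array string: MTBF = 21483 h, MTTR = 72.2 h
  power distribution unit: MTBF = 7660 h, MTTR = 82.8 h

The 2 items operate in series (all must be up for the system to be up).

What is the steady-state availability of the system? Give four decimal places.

A(solar-array string) = MTBF/(MTBF+MTTR) = 21483/(21483+72.2) = 0.996650
A(power distribution unit) = MTBF/(MTBF+MTTR) = 7660/(7660+82.8) = 0.989306
Series availability: 0.996650 × 0.989306 = 0.9860

0.9860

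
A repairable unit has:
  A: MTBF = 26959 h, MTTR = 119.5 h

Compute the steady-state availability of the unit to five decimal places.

0.99559

A(A) = MTBF/(MTBF+MTTR) = 26959/(26959+119.5) = 0.99559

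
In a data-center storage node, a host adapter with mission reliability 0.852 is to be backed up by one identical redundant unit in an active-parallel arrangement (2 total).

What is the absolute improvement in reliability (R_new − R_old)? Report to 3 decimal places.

R_before = 0.852
R_after = 1 − (1 − 0.852)^2 = 0.978
ΔR = 0.978 − 0.852 = 0.126

0.126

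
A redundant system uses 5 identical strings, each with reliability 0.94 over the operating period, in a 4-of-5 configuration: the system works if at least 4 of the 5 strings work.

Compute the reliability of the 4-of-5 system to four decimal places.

0.9681

R = Σ_{i=4}^{5} C(5,i) p^i (1−p)^{5−i} with p = 0.94
C(5,4)·0.94^4·0.06^1 = 0.234225
C(5,5)·0.94^5·0.06^0 = 0.733904
Sum = 0.9681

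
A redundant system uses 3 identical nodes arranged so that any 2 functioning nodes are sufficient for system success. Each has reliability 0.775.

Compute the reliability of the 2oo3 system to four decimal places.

R = Σ_{i=2}^{3} C(3,i) p^i (1−p)^{3−i} with p = 0.775
C(3,2)·0.775^2·0.225^1 = 0.405422
C(3,3)·0.775^3·0.225^0 = 0.465484
Sum = 0.8709

0.8709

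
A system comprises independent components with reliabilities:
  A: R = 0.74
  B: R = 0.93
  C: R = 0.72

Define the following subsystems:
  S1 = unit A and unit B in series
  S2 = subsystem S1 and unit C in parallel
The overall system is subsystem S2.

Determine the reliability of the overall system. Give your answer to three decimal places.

Series (A and B): 0.74000 × 0.93000 = 0.68820
Parallel ([0.68820] and C): 1 − (1 − 0.68820)(1 − 0.72000) = 0.913

0.913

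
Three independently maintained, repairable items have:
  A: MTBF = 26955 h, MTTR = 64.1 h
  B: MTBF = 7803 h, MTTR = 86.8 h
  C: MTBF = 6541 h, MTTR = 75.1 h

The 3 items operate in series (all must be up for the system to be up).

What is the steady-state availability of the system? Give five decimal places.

0.97545

A(A) = MTBF/(MTBF+MTTR) = 26955/(26955+64.1) = 0.997628
A(B) = MTBF/(MTBF+MTTR) = 7803/(7803+86.8) = 0.988998
A(C) = MTBF/(MTBF+MTTR) = 6541/(6541+75.1) = 0.988649
Series availability: 0.997628 × 0.988998 × 0.988649 = 0.97545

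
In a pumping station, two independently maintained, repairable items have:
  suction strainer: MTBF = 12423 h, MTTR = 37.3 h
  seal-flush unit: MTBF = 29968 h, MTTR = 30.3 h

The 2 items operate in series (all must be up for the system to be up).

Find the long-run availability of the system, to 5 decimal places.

0.99600

A(suction strainer) = MTBF/(MTBF+MTTR) = 12423/(12423+37.3) = 0.997006
A(seal-flush unit) = MTBF/(MTBF+MTTR) = 29968/(29968+30.3) = 0.998990
Series availability: 0.997006 × 0.998990 = 0.99600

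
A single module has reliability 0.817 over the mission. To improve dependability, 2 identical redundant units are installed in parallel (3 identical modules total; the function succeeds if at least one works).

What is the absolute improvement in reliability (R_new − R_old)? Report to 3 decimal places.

0.177

R_before = 0.817
R_after = 1 − (1 − 0.817)^3 = 0.994
ΔR = 0.994 − 0.817 = 0.177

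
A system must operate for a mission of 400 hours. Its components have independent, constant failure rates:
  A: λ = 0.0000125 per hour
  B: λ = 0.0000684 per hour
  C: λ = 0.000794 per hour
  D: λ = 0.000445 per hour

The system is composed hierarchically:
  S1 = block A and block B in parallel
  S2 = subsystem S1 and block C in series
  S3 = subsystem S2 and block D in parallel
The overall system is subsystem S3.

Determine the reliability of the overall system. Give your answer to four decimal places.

R(A) = exp(−0.0000125 × 400) = 0.995012
R(B) = exp(−0.0000684 × 400) = 0.973011
R(C) = exp(−0.000794 × 400) = 0.727894
R(D) = exp(−0.000445 × 400) = 0.836942
Parallel (A and B): 1 − (1 − 0.995012)(1 − 0.973011) = 0.999865
Series ([0.999865] and C): 0.999865 × 0.727894 = 0.727796
Parallel ([0.727796] and D): 1 − (1 − 0.727796)(1 − 0.836942) = 0.9556

0.9556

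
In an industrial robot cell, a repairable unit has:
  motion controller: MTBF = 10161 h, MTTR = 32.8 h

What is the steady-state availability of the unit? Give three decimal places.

0.997

A(motion controller) = MTBF/(MTBF+MTTR) = 10161/(10161+32.8) = 0.997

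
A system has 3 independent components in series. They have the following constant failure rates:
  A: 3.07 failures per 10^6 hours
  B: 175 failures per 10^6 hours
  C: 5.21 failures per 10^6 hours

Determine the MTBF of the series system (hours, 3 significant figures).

Series of exponential components: λ_sys = Σ λ_i
λ_sys = 0.00000307 + 0.000175 + 0.00000521 = 1.8328e-04 /h
MTBF = 1 / λ_sys = 5460 h

5460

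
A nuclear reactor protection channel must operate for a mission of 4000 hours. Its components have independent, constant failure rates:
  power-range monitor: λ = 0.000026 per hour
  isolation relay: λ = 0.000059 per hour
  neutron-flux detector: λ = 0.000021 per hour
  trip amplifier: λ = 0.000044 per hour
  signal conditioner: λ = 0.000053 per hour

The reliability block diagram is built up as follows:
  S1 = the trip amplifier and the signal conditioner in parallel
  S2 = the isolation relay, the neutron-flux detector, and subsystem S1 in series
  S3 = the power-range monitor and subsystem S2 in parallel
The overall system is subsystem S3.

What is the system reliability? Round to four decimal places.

R(power-range monitor) = exp(−0.000026 × 4000) = 0.901225
R(isolation relay) = exp(−0.000059 × 4000) = 0.789781
R(neutron-flux detector) = exp(−0.000021 × 4000) = 0.919431
R(trip amplifier) = exp(−0.000044 × 4000) = 0.838618
R(signal conditioner) = exp(−0.000053 × 4000) = 0.808965
Parallel (trip amplifier and signal conditioner): 1 − (1 − 0.838618)(1 − 0.808965) = 0.969170
Series (isolation relay, neutron-flux detector, and [0.969170]): 0.789781 × 0.919431 × 0.969170 = 0.703762
Parallel (power-range monitor and [0.703762]): 1 − (1 − 0.901225)(1 − 0.703762) = 0.9707

0.9707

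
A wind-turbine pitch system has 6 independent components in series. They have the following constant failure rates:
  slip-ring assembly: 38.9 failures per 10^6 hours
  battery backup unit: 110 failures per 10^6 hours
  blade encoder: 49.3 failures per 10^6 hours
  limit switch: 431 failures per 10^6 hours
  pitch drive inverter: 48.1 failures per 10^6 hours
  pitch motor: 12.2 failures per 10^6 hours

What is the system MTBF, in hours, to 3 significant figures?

1450

Series of exponential components: λ_sys = Σ λ_i
λ_sys = 0.0000389 + 0.000110 + 0.0000493 + 0.000431 + 0.0000481 + 0.0000122 = 6.8950e-04 /h
MTBF = 1 / λ_sys = 1450 h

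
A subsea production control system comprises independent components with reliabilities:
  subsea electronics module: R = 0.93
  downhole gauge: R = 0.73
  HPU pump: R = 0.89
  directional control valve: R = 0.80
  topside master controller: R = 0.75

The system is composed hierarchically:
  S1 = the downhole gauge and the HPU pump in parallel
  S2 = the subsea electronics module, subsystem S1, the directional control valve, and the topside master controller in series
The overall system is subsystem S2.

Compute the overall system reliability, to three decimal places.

0.541

Parallel (downhole gauge and HPU pump): 1 − (1 − 0.73000)(1 − 0.89000) = 0.97030
Series (subsea electronics module, [0.97030], directional control valve, and topside master controller): 0.93000 × 0.97030 × 0.80000 × 0.75000 = 0.541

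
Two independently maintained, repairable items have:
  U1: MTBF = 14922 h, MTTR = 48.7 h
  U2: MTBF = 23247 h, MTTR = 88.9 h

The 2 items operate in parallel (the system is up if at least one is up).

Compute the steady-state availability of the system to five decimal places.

0.99999

A(U1) = MTBF/(MTBF+MTTR) = 14922/(14922+48.7) = 0.996747
A(U2) = MTBF/(MTBF+MTTR) = 23247/(23247+88.9) = 0.996190
Parallel availability: 1 − (1 − 0.996747)(1 − 0.996190) = 0.99999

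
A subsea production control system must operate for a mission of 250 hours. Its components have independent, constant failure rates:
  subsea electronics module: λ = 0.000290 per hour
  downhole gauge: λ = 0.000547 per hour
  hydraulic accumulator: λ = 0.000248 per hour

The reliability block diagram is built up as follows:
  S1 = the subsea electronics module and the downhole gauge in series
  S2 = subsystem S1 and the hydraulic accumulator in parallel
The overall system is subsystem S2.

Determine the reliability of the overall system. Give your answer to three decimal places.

R(subsea electronics module) = exp(−0.000290 × 250) = 0.93007
R(downhole gauge) = exp(−0.000547 × 250) = 0.87219
R(hydraulic accumulator) = exp(−0.000248 × 250) = 0.93988
Series (subsea electronics module and downhole gauge): 0.93007 × 0.87219 = 0.81120
Parallel ([0.81120] and hydraulic accumulator): 1 − (1 − 0.81120)(1 − 0.93988) = 0.989

0.989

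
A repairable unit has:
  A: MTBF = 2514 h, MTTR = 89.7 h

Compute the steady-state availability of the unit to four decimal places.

A(A) = MTBF/(MTBF+MTTR) = 2514/(2514+89.7) = 0.9655

0.9655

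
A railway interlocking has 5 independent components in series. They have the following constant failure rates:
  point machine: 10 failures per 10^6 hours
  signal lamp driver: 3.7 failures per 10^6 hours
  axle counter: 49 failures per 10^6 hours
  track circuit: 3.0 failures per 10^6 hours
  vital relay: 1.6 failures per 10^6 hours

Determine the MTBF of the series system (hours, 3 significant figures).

14900

Series of exponential components: λ_sys = Σ λ_i
λ_sys = 0.000010 + 0.0000037 + 0.000049 + 0.0000030 + 0.0000016 = 6.7300e-05 /h
MTBF = 1 / λ_sys = 14900 h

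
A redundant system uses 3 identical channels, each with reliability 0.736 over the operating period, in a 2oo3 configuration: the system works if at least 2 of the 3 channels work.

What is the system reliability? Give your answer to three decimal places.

0.828

R = Σ_{i=2}^{3} C(3,i) p^i (1−p)^{3−i} with p = 0.736
C(3,2)·0.736^2·0.264^1 = 0.42902
C(3,3)·0.736^3·0.264^0 = 0.39869
Sum = 0.828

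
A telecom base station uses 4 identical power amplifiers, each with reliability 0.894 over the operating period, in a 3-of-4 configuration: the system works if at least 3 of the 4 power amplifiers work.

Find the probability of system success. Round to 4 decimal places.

R = Σ_{i=3}^{4} C(4,i) p^i (1−p)^{4−i} with p = 0.894
C(4,3)·0.894^3·0.106^1 = 0.302955
C(4,4)·0.894^4·0.106^0 = 0.638778
Sum = 0.9417

0.9417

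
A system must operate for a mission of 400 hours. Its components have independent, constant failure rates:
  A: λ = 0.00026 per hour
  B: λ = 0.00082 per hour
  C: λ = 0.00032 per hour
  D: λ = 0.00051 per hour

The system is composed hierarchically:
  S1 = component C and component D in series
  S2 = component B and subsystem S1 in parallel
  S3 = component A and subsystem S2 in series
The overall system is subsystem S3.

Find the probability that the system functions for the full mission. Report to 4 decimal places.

R(A) = exp(−0.00026 × 400) = 0.901225
R(B) = exp(−0.00082 × 400) = 0.720363
R(C) = exp(−0.00032 × 400) = 0.879853
R(D) = exp(−0.00051 × 400) = 0.815462
Series (C and D): 0.879853 × 0.815462 = 0.717487
Parallel (B and [0.717487]): 1 − (1 − 0.720363)(1 − 0.717487) = 0.920999
Series (A and [0.920999]): 0.901225 × 0.920999 = 0.8300

0.8300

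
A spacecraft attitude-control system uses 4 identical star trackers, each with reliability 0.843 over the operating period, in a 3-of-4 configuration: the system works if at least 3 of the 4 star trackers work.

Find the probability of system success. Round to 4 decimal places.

R = Σ_{i=3}^{4} C(4,i) p^i (1−p)^{4−i} with p = 0.843
C(4,3)·0.843^3·0.157^1 = 0.376220
C(4,4)·0.843^4·0.157^0 = 0.505022
Sum = 0.8812

0.8812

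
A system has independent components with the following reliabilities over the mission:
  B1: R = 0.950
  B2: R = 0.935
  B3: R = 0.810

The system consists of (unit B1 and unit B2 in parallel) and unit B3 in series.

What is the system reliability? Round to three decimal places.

0.807

Parallel (B1 and B2): 1 − (1 − 0.95000)(1 − 0.93500) = 0.99675
Series ([0.99675] and B3): 0.99675 × 0.81000 = 0.807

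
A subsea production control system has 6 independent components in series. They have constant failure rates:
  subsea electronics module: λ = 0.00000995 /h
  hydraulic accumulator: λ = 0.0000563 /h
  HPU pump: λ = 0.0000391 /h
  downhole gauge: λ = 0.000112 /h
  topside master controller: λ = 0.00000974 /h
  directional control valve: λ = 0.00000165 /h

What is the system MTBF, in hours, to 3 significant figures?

Series of exponential components: λ_sys = Σ λ_i
λ_sys = 0.00000995 + 0.0000563 + 0.0000391 + 0.000112 + 0.00000974 + 0.00000165 = 2.2874e-04 /h
MTBF = 1 / λ_sys = 4370 h

4370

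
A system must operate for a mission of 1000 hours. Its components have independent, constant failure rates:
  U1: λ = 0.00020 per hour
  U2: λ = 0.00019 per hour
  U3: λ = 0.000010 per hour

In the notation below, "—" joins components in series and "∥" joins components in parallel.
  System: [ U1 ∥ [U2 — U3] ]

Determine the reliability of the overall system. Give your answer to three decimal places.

0.967

R(U1) = exp(−0.00020 × 1000) = 0.81873
R(U2) = exp(−0.00019 × 1000) = 0.82696
R(U3) = exp(−0.000010 × 1000) = 0.99005
Series (U2 and U3): 0.82696 × 0.99005 = 0.81873
Parallel (U1 and [0.81873]): 1 − (1 − 0.81873)(1 − 0.81873) = 0.967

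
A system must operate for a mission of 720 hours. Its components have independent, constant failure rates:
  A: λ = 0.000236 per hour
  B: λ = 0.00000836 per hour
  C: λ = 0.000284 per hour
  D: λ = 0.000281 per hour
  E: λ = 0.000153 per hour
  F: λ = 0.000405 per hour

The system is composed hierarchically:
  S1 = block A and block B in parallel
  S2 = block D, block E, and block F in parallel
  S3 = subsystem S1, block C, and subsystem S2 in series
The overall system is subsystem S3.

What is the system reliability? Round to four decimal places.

0.8104

R(A) = exp(−0.000236 × 720) = 0.843732
R(B) = exp(−0.00000836 × 720) = 0.993999
R(C) = exp(−0.000284 × 720) = 0.815071
R(D) = exp(−0.000281 × 720) = 0.816833
R(E) = exp(−0.000153 × 720) = 0.895691
R(F) = exp(−0.000405 × 720) = 0.747067
Parallel (A and B): 1 − (1 − 0.843732)(1 − 0.993999) = 0.999062
Parallel (D, E, and F): 1 − (1 − 0.816833)(1 − 0.895691)(1 − 0.747067) = 0.995167
Series ([0.999062], C, and [0.995167]): 0.999062 × 0.815071 × 0.995167 = 0.8104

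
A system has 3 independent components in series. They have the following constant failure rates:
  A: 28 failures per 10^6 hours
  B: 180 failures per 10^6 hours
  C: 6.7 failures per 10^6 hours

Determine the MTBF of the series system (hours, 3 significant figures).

Series of exponential components: λ_sys = Σ λ_i
λ_sys = 0.000028 + 0.00018 + 0.0000067 = 2.1470e-04 /h
MTBF = 1 / λ_sys = 4660 h

4660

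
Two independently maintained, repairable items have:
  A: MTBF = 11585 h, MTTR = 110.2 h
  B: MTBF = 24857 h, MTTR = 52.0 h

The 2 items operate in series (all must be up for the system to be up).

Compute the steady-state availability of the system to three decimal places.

A(A) = MTBF/(MTBF+MTTR) = 11585/(11585+110.2) = 0.990577
A(B) = MTBF/(MTBF+MTTR) = 24857/(24857+52.0) = 0.997912
Series availability: 0.990577 × 0.997912 = 0.989

0.989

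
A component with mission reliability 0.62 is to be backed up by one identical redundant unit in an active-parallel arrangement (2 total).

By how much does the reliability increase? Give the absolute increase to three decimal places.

0.236

R_before = 0.62
R_after = 1 − (1 − 0.62)^2 = 0.856
ΔR = 0.856 − 0.62 = 0.236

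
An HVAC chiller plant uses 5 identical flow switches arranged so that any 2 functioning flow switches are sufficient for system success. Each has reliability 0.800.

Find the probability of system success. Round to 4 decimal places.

R = Σ_{i=2}^{5} C(5,i) p^i (1−p)^{5−i} with p = 0.800
C(5,2)·0.800^2·0.200^3 = 0.051200
C(5,3)·0.800^3·0.200^2 = 0.204800
C(5,4)·0.800^4·0.200^1 = 0.409600
C(5,5)·0.800^5·0.200^0 = 0.327680
Sum = 0.9933

0.9933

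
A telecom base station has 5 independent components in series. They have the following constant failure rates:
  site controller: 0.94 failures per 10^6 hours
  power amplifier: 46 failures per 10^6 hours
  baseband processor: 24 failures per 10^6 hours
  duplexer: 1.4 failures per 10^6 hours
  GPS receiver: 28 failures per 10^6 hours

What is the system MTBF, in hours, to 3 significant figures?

9970

Series of exponential components: λ_sys = Σ λ_i
λ_sys = 0.00000094 + 0.000046 + 0.000024 + 0.0000014 + 0.000028 = 1.0034e-04 /h
MTBF = 1 / λ_sys = 9970 h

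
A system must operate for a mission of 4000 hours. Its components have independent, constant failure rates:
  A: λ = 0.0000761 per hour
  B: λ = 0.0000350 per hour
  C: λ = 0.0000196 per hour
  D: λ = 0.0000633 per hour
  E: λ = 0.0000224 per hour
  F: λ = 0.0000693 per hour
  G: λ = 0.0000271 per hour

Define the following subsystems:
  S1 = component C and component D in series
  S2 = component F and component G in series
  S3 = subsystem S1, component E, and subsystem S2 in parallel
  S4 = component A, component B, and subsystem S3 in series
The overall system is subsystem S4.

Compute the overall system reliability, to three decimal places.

0.636

R(A) = exp(−0.0000761 × 4000) = 0.73757
R(B) = exp(−0.0000350 × 4000) = 0.86936
R(C) = exp(−0.0000196 × 4000) = 0.92459
R(D) = exp(−0.0000633 × 4000) = 0.77631
R(E) = exp(−0.0000224 × 4000) = 0.91430
R(F) = exp(−0.0000693 × 4000) = 0.75790
R(G) = exp(−0.0000271 × 4000) = 0.89727
Series (C and D): 0.92459 × 0.77631 = 0.71777
Series (F and G): 0.75790 × 0.89727 = 0.68004
Parallel ([0.71777], E, and [0.68004]): 1 − (1 − 0.71777)(1 − 0.91430)(1 − 0.68004) = 0.99226
Series (A, B, and [0.99226]): 0.73757 × 0.86936 × 0.99226 = 0.636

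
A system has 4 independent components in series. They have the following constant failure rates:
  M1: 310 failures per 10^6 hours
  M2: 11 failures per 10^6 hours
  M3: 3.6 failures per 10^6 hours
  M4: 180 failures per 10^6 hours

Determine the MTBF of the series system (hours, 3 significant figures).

1980

Series of exponential components: λ_sys = Σ λ_i
λ_sys = 0.00031 + 0.000011 + 0.0000036 + 0.00018 = 5.0460e-04 /h
MTBF = 1 / λ_sys = 1980 h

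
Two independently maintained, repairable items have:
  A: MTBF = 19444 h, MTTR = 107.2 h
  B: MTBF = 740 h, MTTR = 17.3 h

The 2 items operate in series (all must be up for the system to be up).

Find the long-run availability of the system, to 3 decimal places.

A(A) = MTBF/(MTBF+MTTR) = 19444/(19444+107.2) = 0.994517
A(B) = MTBF/(MTBF+MTTR) = 740/(740+17.3) = 0.977156
Series availability: 0.994517 × 0.977156 = 0.972

0.972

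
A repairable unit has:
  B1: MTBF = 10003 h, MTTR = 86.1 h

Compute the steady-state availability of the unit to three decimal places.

0.991

A(B1) = MTBF/(MTBF+MTTR) = 10003/(10003+86.1) = 0.991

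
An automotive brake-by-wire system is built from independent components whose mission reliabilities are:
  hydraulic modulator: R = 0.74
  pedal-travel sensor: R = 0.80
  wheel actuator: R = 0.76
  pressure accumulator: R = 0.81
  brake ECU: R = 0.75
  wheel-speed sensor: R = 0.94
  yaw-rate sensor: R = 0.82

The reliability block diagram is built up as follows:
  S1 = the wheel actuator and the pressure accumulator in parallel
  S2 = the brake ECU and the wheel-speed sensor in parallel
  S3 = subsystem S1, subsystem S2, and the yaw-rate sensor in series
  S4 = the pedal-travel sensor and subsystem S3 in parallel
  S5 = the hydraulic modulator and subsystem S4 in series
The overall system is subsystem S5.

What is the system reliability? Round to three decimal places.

Parallel (wheel actuator and pressure accumulator): 1 − (1 − 0.76000)(1 − 0.81000) = 0.95440
Parallel (brake ECU and wheel-speed sensor): 1 − (1 − 0.75000)(1 − 0.94000) = 0.98500
Series ([0.95440], [0.98500], and yaw-rate sensor): 0.95440 × 0.98500 × 0.82000 = 0.77087
Parallel (pedal-travel sensor and [0.77087]): 1 − (1 − 0.80000)(1 − 0.77087) = 0.95417
Series (hydraulic modulator and [0.95417]): 0.74000 × 0.95417 = 0.706

0.706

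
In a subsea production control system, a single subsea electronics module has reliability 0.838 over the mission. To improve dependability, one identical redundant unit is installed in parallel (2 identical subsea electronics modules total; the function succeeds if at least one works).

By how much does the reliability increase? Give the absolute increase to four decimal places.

0.1358

R_before = 0.838
R_after = 1 − (1 − 0.838)^2 = 0.9738
ΔR = 0.9738 − 0.838 = 0.1358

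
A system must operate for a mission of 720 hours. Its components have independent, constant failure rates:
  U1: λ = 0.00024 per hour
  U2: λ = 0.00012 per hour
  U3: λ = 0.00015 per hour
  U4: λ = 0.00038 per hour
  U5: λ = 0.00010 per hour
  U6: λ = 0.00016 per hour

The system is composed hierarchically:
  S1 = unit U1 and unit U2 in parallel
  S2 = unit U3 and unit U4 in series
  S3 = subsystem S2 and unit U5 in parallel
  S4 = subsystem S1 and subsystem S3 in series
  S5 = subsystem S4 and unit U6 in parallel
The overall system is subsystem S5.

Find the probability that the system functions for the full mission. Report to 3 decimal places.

R(U1) = exp(−0.00024 × 720) = 0.84131
R(U2) = exp(−0.00012 × 720) = 0.91723
R(U3) = exp(−0.00015 × 720) = 0.89763
R(U4) = exp(−0.00038 × 720) = 0.76064
R(U5) = exp(−0.00010 × 720) = 0.93053
R(U6) = exp(−0.00016 × 720) = 0.89119
Parallel (U1 and U2): 1 − (1 − 0.84131)(1 − 0.91723) = 0.98687
Series (U3 and U4): 0.89763 × 0.76064 = 0.68277
Parallel ([0.68277] and U5): 1 − (1 − 0.68277)(1 − 0.93053) = 0.97796
Series ([0.98687] and [0.97796]): 0.98687 × 0.97796 = 0.96512
Parallel ([0.96512] and U6): 1 − (1 − 0.96512)(1 − 0.89119) = 0.996

0.996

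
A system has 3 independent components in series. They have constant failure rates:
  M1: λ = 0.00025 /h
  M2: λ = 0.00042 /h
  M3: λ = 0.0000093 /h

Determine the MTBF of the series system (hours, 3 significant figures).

Series of exponential components: λ_sys = Σ λ_i
λ_sys = 0.00025 + 0.00042 + 0.0000093 = 6.7930e-04 /h
MTBF = 1 / λ_sys = 1470 h

1470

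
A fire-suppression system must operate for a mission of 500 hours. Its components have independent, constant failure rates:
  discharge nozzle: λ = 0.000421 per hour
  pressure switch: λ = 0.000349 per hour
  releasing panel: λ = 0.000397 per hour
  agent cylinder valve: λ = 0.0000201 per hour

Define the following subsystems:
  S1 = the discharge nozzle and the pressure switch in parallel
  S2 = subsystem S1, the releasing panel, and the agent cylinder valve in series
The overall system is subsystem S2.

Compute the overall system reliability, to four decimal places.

R(discharge nozzle) = exp(−0.000421 × 500) = 0.810179
R(pressure switch) = exp(−0.000349 × 500) = 0.839877
R(releasing panel) = exp(−0.000397 × 500) = 0.819960
R(agent cylinder valve) = exp(−0.0000201 × 500) = 0.990000
Parallel (discharge nozzle and pressure switch): 1 − (1 − 0.810179)(1 − 0.839877) = 0.969605
Series ([0.969605], releasing panel, and agent cylinder valve): 0.969605 × 0.819960 × 0.990000 = 0.7871

0.7871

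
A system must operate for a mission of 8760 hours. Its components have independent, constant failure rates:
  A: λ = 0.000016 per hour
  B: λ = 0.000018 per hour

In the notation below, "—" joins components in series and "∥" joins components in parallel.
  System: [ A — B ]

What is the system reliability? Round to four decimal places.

0.7424

R(A) = exp(−0.000016 × 8760) = 0.869219
R(B) = exp(−0.000018 × 8760) = 0.854123
Series (A and B): 0.869219 × 0.854123 = 0.7424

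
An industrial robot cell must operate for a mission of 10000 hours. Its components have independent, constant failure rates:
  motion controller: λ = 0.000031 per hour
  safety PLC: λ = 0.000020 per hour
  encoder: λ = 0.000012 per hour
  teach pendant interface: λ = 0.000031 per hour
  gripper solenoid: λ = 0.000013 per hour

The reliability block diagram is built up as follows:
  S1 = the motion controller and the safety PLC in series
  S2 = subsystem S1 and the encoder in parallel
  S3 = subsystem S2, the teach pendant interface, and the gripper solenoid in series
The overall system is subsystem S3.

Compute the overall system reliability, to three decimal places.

R(motion controller) = exp(−0.000031 × 10000) = 0.73345
R(safety PLC) = exp(−0.000020 × 10000) = 0.81873
R(encoder) = exp(−0.000012 × 10000) = 0.88692
R(teach pendant interface) = exp(−0.000031 × 10000) = 0.73345
R(gripper solenoid) = exp(−0.000013 × 10000) = 0.87810
Series (motion controller and safety PLC): 0.73345 × 0.81873 = 0.60050
Parallel ([0.60050] and encoder): 1 − (1 − 0.60050)(1 − 0.88692) = 0.95482
Series ([0.95482], teach pendant interface, and gripper solenoid): 0.95482 × 0.73345 × 0.87810 = 0.615

0.615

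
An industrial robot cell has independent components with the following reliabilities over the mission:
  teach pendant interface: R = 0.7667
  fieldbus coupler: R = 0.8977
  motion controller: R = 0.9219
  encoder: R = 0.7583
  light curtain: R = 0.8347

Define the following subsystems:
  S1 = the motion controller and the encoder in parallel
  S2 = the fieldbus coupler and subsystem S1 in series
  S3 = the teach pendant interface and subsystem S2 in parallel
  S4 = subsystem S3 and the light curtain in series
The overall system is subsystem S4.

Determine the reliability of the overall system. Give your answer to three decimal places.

Parallel (motion controller and encoder): 1 − (1 − 0.92190)(1 − 0.75830) = 0.98112
Series (fieldbus coupler and [0.98112]): 0.89770 × 0.98112 = 0.88075
Parallel (teach pendant interface and [0.88075]): 1 − (1 − 0.76670)(1 − 0.88075) = 0.97218
Series ([0.97218] and light curtain): 0.97218 × 0.83470 = 0.811

0.811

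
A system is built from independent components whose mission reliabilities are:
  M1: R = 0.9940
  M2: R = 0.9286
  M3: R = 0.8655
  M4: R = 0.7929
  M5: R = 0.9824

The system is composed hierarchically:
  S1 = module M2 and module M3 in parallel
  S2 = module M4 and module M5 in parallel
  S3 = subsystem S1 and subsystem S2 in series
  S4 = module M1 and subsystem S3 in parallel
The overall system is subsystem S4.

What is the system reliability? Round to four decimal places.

Parallel (M2 and M3): 1 − (1 − 0.928600)(1 − 0.865500) = 0.990397
Parallel (M4 and M5): 1 − (1 − 0.792900)(1 − 0.982400) = 0.996355
Series ([0.990397] and [0.996355]): 0.990397 × 0.996355 = 0.986787
Parallel (M1 and [0.986787]): 1 − (1 − 0.994000)(1 − 0.986787) = 0.9999

0.9999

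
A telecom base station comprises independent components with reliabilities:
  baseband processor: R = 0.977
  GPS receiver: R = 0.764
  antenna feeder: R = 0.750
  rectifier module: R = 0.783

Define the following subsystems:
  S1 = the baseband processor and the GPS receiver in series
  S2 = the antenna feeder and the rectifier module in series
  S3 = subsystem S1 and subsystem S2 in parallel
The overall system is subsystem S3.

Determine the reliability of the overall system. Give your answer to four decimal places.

0.8953

Series (baseband processor and GPS receiver): 0.977000 × 0.764000 = 0.746428
Series (antenna feeder and rectifier module): 0.750000 × 0.783000 = 0.587250
Parallel ([0.746428] and [0.587250]): 1 − (1 − 0.746428)(1 − 0.587250) = 0.8953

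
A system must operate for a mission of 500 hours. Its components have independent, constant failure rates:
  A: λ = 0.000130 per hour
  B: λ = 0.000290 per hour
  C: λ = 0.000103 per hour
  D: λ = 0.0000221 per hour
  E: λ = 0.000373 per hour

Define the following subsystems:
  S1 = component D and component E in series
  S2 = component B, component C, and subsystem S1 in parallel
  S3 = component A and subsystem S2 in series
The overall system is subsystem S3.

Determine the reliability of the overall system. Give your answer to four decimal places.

R(A) = exp(−0.000130 × 500) = 0.937067
R(B) = exp(−0.000290 × 500) = 0.865022
R(C) = exp(−0.000103 × 500) = 0.949804
R(D) = exp(−0.0000221 × 500) = 0.989011
R(E) = exp(−0.000373 × 500) = 0.829859
Series (D and E): 0.989011 × 0.829859 = 0.820740
Parallel (B, C, and [0.820740]): 1 − (1 − 0.865022)(1 − 0.949804)(1 − 0.820740) = 0.998785
Series (A and [0.998785]): 0.937067 × 0.998785 = 0.9359

0.9359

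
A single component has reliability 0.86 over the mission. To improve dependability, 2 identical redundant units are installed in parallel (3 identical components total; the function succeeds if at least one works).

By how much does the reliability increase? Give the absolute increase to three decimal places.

0.137

R_before = 0.86
R_after = 1 − (1 − 0.86)^3 = 0.997
ΔR = 0.997 − 0.86 = 0.137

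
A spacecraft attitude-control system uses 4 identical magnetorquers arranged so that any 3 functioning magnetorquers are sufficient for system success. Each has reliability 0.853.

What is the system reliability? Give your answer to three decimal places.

R = Σ_{i=3}^{4} C(4,i) p^i (1−p)^{4−i} with p = 0.853
C(4,3)·0.853^3·0.147^1 = 0.36494
C(4,4)·0.853^4·0.147^0 = 0.52941
Sum = 0.894

0.894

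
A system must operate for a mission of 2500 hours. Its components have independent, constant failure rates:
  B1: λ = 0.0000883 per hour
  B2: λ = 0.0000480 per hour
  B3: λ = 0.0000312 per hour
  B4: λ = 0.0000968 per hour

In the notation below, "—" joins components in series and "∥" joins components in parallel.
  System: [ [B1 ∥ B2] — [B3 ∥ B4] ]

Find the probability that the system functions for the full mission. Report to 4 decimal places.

0.9618

R(B1) = exp(−0.0000883 × 2500) = 0.801917
R(B2) = exp(−0.0000480 × 2500) = 0.886920
R(B3) = exp(−0.0000312 × 2500) = 0.924964
R(B4) = exp(−0.0000968 × 2500) = 0.785056
Parallel (B1 and B2): 1 − (1 − 0.801917)(1 − 0.886920) = 0.977601
Parallel (B3 and B4): 1 − (1 − 0.924964)(1 − 0.785056) = 0.983871
Series ([0.977601] and [0.983871]): 0.977601 × 0.983871 = 0.9618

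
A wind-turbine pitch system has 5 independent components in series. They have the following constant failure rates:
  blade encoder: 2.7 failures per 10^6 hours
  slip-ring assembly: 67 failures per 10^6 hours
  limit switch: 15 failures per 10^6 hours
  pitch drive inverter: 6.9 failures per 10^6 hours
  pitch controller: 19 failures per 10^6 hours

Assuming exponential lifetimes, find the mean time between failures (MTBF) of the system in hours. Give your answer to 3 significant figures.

9040

Series of exponential components: λ_sys = Σ λ_i
λ_sys = 0.0000027 + 0.000067 + 0.000015 + 0.0000069 + 0.000019 = 1.1060e-04 /h
MTBF = 1 / λ_sys = 9040 h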